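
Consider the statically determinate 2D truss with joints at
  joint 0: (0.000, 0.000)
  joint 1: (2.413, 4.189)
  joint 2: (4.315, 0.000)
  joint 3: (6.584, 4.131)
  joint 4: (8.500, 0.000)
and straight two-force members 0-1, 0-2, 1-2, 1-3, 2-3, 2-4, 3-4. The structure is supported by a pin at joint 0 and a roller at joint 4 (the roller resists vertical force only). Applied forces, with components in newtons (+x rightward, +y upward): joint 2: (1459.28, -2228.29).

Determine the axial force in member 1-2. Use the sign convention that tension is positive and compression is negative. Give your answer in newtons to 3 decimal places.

N=5 nodes, M=7 members, R=3 reactions → 2N=10, M+R=10
member 0 (0-1): L=4.8343, (cx,cy)=(0.4991,0.8665)
member 1 (0-2): L=4.3150, (cx,cy)=(1.0000,0.0000)
member 2 (1-2): L=4.6006, (cx,cy)=(0.4134,-0.9105)
member 3 (1-3): L=4.1714, (cx,cy)=(0.9999,-0.0139)
member 4 (2-3): L=4.7131, (cx,cy)=(0.4814,0.8765)
member 5 (2-4): L=4.1850, (cx,cy)=(1.0000,0.0000)
member 6 (3-4): L=4.5537, (cx,cy)=(0.4208,-0.9072)
solve A·x = −loads:
  F[0-1] = -1266.1056 N (compression)
  F[0-2] = +2091.2482 N (tension)
  F[1-2] = +1222.2666 N (tension)
  F[1-3] = -1137.3952 N (compression)
  F[2-3] = +1272.5434 N (tension)
  F[2-4] = +524.6551 N (tension)
  F[3-4] = -1246.9331 N (compression)
  Rx@0 = -1459.2800 N
  Ry@0 = +1097.1051 N
  Ry@4 = +1131.1849 N

1222.267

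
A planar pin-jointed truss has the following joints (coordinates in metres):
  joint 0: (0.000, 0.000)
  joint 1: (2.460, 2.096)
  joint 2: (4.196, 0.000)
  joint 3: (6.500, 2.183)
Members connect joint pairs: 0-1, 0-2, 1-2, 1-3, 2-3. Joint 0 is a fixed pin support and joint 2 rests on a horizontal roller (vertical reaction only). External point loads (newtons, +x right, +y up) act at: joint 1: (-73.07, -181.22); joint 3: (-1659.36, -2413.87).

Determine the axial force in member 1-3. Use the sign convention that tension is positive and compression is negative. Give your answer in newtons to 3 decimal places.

909.177

N=4 nodes, M=5 members, R=3 reactions → 2N=8, M+R=8
member 0 (0-1): L=3.2318, (cx,cy)=(0.7612,0.6485)
member 1 (0-2): L=4.1960, (cx,cy)=(1.0000,0.0000)
member 2 (1-2): L=2.7216, (cx,cy)=(0.6379,-0.7701)
member 3 (1-3): L=4.0409, (cx,cy)=(0.9998,0.0215)
member 4 (2-3): L=3.1739, (cx,cy)=(0.7259,0.6878)
solve A·x = −loads:
  F[0-1] = +540.7052 N (tension)
  F[0-2] = -2144.0015 N (compression)
  F[1-2] = -665.2225 N (compression)
  F[1-3] = +909.1767 N (tension)
  F[2-3] = -3538.0714 N (compression)
  Rx@0 = +1732.4300 N
  Ry@0 = -350.6723 N
  Ry@2 = +2945.7623 N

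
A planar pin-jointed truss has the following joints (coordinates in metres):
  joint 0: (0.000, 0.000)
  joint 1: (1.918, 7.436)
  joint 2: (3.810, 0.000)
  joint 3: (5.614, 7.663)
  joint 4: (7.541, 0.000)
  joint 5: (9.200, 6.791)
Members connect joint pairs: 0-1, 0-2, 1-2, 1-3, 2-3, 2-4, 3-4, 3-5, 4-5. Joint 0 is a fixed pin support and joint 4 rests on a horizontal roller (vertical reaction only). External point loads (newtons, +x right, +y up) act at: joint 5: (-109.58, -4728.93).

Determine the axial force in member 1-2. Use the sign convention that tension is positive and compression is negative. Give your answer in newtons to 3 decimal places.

N=6 nodes, M=9 members, R=3 reactions → 2N=12, M+R=12
member 0 (0-1): L=7.6794, (cx,cy)=(0.2498,0.9683)
member 1 (0-2): L=3.8100, (cx,cy)=(1.0000,0.0000)
member 2 (1-2): L=7.6729, (cx,cy)=(0.2466,-0.9691)
member 3 (1-3): L=3.7030, (cx,cy)=(0.9981,0.0613)
member 4 (2-3): L=7.8725, (cx,cy)=(0.2292,0.9734)
member 5 (2-4): L=3.7310, (cx,cy)=(1.0000,0.0000)
member 6 (3-4): L=7.9016, (cx,cy)=(0.2439,-0.9698)
member 7 (3-5): L=3.6905, (cx,cy)=(0.9717,-0.2363)
member 8 (4-5): L=6.9907, (cx,cy)=(0.2373,0.9714)
solve A·x = −loads:
  F[0-1] = +972.4908 N (tension)
  F[0-2] = -352.4692 N (compression)
  F[1-2] = -941.5669 N (compression)
  F[1-3] = +475.9572 N (tension)
  F[2-3] = +937.4380 N (tension)
  F[2-4] = -799.4584 N (compression)
  F[3-4] = -1218.4755 N (compression)
  F[3-5] = +1015.7975 N (tension)
  F[4-5] = -4620.9220 N (compression)
  Rx@0 = +109.5800 N
  Ry@0 = -941.6705 N
  Ry@4 = +5670.6005 N

-941.567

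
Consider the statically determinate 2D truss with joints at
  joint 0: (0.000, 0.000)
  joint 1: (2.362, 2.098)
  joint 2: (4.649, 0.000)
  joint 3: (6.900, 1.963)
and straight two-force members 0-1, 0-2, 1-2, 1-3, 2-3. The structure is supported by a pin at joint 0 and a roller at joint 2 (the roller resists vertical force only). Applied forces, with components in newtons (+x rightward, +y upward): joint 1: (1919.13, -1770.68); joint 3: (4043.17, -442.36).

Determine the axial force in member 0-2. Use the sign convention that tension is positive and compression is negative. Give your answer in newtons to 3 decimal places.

3804.766

N=4 nodes, M=5 members, R=3 reactions → 2N=8, M+R=8
member 0 (0-1): L=3.1592, (cx,cy)=(0.7477,0.6641)
member 1 (0-2): L=4.6490, (cx,cy)=(1.0000,0.0000)
member 2 (1-2): L=3.1035, (cx,cy)=(0.7369,-0.6760)
member 3 (1-3): L=4.5400, (cx,cy)=(0.9996,-0.0297)
member 4 (2-3): L=2.9867, (cx,cy)=(0.7537,0.6572)
solve A·x = −loads:
  F[0-1] = +2885.7398 N (tension)
  F[0-2] = +3804.7658 N (tension)
  F[1-2] = -5647.8718 N (compression)
  F[1-3] = +4402.2675 N (tension)
  F[2-3] = -473.8791 N (compression)
  Rx@0 = -5962.3000 N
  Ry@0 = -1916.3873 N
  Ry@2 = +4129.4273 N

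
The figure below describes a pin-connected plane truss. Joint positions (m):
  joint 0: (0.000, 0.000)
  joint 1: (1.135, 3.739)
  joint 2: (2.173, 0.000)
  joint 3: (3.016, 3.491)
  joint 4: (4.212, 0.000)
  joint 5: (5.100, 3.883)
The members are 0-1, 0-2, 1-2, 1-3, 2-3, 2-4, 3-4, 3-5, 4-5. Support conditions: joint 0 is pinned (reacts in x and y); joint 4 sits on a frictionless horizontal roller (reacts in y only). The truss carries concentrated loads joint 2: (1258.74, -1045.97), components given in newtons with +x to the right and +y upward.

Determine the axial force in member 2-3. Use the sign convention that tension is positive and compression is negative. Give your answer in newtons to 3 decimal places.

513.703

N=6 nodes, M=9 members, R=3 reactions → 2N=12, M+R=12
member 0 (0-1): L=3.9075, (cx,cy)=(0.2905,0.9569)
member 1 (0-2): L=2.1730, (cx,cy)=(1.0000,0.0000)
member 2 (1-2): L=3.8804, (cx,cy)=(0.2675,-0.9636)
member 3 (1-3): L=1.8973, (cx,cy)=(0.9914,-0.1307)
member 4 (2-3): L=3.5913, (cx,cy)=(0.2347,0.9721)
member 5 (2-4): L=2.0390, (cx,cy)=(1.0000,0.0000)
member 6 (3-4): L=3.6902, (cx,cy)=(0.3241,-0.9460)
member 7 (3-5): L=2.1205, (cx,cy)=(0.9828,0.1849)
member 8 (4-5): L=3.9832, (cx,cy)=(0.2229,0.9748)
solve A·x = −loads:
  F[0-1] = -529.1620 N (compression)
  F[0-2] = +1412.4452 N (tension)
  F[1-2] = +567.2924 N (tension)
  F[1-3] = -308.0980 N (compression)
  F[2-3] = +513.7033 N (tension)
  F[2-4] = +184.8723 N (tension)
  F[3-4] = -570.4130 N (compression)
  F[3-5] = +0.0000 N (tension)
  F[4-5] = -0.0000 N (compression)
  Rx@0 = -1258.7400 N
  Ry@0 = +506.3468 N
  Ry@4 = +539.6232 N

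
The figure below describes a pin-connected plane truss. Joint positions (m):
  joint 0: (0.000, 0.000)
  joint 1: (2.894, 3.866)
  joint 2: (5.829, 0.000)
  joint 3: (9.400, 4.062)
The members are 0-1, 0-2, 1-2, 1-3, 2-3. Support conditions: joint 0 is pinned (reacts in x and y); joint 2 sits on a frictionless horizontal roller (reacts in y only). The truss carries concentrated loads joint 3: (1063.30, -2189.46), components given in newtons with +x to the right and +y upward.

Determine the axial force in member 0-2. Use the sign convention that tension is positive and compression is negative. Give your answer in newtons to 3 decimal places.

-495.457

N=4 nodes, M=5 members, R=3 reactions → 2N=8, M+R=8
member 0 (0-1): L=4.8292, (cx,cy)=(0.5993,0.8005)
member 1 (0-2): L=5.8290, (cx,cy)=(1.0000,0.0000)
member 2 (1-2): L=4.8539, (cx,cy)=(0.6047,-0.7965)
member 3 (1-3): L=6.5090, (cx,cy)=(0.9995,0.0301)
member 4 (2-3): L=5.4085, (cx,cy)=(0.6603,0.7510)
solve A·x = −loads:
  F[0-1] = +2601.0900 N (tension)
  F[0-2] = -495.4574 N (compression)
  F[1-2] = -2498.2862 N (compression)
  F[1-3] = +3070.7900 N (tension)
  F[2-3] = -3038.3591 N (compression)
  Rx@0 = -1063.3000 N
  Ry@0 = -2082.2931 N
  Ry@2 = +4271.7531 N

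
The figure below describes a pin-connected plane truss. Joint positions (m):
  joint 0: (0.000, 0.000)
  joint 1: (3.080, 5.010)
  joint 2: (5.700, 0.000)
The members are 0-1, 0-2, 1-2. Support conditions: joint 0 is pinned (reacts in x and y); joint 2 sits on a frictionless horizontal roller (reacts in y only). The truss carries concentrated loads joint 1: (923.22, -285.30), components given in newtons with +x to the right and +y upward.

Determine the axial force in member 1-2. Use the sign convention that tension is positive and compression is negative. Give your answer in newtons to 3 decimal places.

N=3 nodes, M=3 members, R=3 reactions → 2N=6, M+R=6
member 0 (0-1): L=5.8810, (cx,cy)=(0.5237,0.8519)
member 1 (0-2): L=5.7000, (cx,cy)=(1.0000,0.0000)
member 2 (1-2): L=5.6537, (cx,cy)=(0.4634,-0.8861)
solve A·x = −loads:
  F[0-1] = +798.6037 N (tension)
  F[0-2] = +504.9770 N (tension)
  F[1-2] = -1089.6932 N (compression)
  Rx@0 = -923.2200 N
  Ry@0 = -680.3239 N
  Ry@2 = +965.6239 N

-1089.693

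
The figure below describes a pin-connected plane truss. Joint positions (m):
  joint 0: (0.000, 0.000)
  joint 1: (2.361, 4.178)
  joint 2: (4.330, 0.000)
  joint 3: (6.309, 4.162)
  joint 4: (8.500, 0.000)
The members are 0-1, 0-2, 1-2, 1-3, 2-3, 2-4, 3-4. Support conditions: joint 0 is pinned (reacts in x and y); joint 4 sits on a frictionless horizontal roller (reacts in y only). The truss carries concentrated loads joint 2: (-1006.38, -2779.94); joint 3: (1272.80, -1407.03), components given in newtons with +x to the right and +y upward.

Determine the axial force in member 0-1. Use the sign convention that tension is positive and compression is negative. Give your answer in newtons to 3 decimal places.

-1267.240

N=5 nodes, M=7 members, R=3 reactions → 2N=10, M+R=10
member 0 (0-1): L=4.7990, (cx,cy)=(0.4920,0.8706)
member 1 (0-2): L=4.3300, (cx,cy)=(1.0000,0.0000)
member 2 (1-2): L=4.6187, (cx,cy)=(0.4263,-0.9046)
member 3 (1-3): L=3.9480, (cx,cy)=(1.0000,-0.0041)
member 4 (2-3): L=4.6085, (cx,cy)=(0.4294,0.9031)
member 5 (2-4): L=4.1700, (cx,cy)=(1.0000,0.0000)
member 6 (3-4): L=4.7035, (cx,cy)=(0.4658,-0.8849)
solve A·x = −loads:
  F[0-1] = -1267.2396 N (compression)
  F[0-2] = +889.8787 N (tension)
  F[1-2] = +1224.7792 N (tension)
  F[1-3] = -1145.6011 N (compression)
  F[2-3] = +1851.4253 N (tension)
  F[2-4] = +1623.3532 N (tension)
  F[3-4] = -3484.8971 N (compression)
  Rx@0 = -266.4200 N
  Ry@0 = +1103.2658 N
  Ry@4 = +3083.7042 N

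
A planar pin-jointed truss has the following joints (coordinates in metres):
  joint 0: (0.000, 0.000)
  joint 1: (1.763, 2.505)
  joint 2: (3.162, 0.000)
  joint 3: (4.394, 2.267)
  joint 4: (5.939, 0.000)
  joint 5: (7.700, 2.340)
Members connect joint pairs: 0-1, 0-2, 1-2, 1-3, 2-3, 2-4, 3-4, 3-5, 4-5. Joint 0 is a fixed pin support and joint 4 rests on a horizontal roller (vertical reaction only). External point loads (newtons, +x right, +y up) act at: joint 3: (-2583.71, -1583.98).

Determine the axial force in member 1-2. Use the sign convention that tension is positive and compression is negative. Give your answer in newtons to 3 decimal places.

1794.202

N=6 nodes, M=9 members, R=3 reactions → 2N=12, M+R=12
member 0 (0-1): L=3.0632, (cx,cy)=(0.5755,0.8178)
member 1 (0-2): L=3.1620, (cx,cy)=(1.0000,0.0000)
member 2 (1-2): L=2.8692, (cx,cy)=(0.4876,-0.8731)
member 3 (1-3): L=2.6417, (cx,cy)=(0.9959,-0.0901)
member 4 (2-3): L=2.5801, (cx,cy)=(0.4775,0.8786)
member 5 (2-4): L=2.7770, (cx,cy)=(1.0000,0.0000)
member 6 (3-4): L=2.7434, (cx,cy)=(0.5632,-0.8263)
member 7 (3-5): L=3.3068, (cx,cy)=(0.9998,0.0221)
member 8 (4-5): L=2.9286, (cx,cy)=(0.6013,0.7990)
solve A·x = −loads:
  F[0-1] = -1709.8925 N (compression)
  F[0-2] = -1599.5952 N (compression)
  F[1-2] = +1794.2018 N (tension)
  F[1-3] = -1866.5487 N (compression)
  F[2-3] = -1782.8378 N (compression)
  F[2-4] = +126.5423 N (tension)
  F[3-4] = -224.6976 N (compression)
  F[3-5] = +0.0000 N (tension)
  F[4-5] = -0.0000 N (compression)
  Rx@0 = +2583.7100 N
  Ry@0 = +1398.3027 N
  Ry@4 = +185.6773 N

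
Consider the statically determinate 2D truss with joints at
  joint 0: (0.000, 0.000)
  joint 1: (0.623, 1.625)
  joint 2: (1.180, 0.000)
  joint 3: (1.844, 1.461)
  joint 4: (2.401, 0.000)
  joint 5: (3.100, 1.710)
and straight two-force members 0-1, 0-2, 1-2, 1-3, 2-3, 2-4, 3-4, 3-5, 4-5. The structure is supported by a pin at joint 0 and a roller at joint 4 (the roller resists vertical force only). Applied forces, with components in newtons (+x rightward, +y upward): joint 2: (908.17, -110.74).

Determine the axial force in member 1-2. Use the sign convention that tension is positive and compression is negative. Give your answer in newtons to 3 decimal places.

N=6 nodes, M=9 members, R=3 reactions → 2N=12, M+R=12
member 0 (0-1): L=1.7403, (cx,cy)=(0.3580,0.9337)
member 1 (0-2): L=1.1800, (cx,cy)=(1.0000,0.0000)
member 2 (1-2): L=1.7178, (cx,cy)=(0.3242,-0.9460)
member 3 (1-3): L=1.2320, (cx,cy)=(0.9911,-0.1331)
member 4 (2-3): L=1.6048, (cx,cy)=(0.4138,0.9104)
member 5 (2-4): L=1.2210, (cx,cy)=(1.0000,0.0000)
member 6 (3-4): L=1.5636, (cx,cy)=(0.3562,-0.9344)
member 7 (3-5): L=1.2804, (cx,cy)=(0.9809,0.1945)
member 8 (4-5): L=1.8473, (cx,cy)=(0.3784,0.9257)
solve A·x = −loads:
  F[0-1] = -60.3124 N (compression)
  F[0-2] = +929.7605 N (tension)
  F[1-2] = +65.6186 N (tension)
  F[1-3] = -43.2523 N (compression)
  F[2-3] = +53.4571 N (tension)
  F[2-4] = +20.7491 N (tension)
  F[3-4] = -58.2456 N (compression)
  F[3-5] = -0.0000 N (compression)
  F[4-5] = +0.0000 N (tension)
  Rx@0 = -908.1700 N
  Ry@0 = +56.3155 N
  Ry@4 = +54.4245 N

65.619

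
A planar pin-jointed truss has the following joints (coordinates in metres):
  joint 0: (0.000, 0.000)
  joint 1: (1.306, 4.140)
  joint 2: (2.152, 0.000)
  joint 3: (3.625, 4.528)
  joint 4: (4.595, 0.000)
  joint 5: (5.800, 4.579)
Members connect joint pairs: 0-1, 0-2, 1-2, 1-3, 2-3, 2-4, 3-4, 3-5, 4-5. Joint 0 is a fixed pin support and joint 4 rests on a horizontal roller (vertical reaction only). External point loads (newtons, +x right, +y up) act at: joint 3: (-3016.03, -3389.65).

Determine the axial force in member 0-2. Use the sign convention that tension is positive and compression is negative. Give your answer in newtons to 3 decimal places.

N=6 nodes, M=9 members, R=3 reactions → 2N=12, M+R=12
member 0 (0-1): L=4.3411, (cx,cy)=(0.3008,0.9537)
member 1 (0-2): L=2.1520, (cx,cy)=(1.0000,0.0000)
member 2 (1-2): L=4.2256, (cx,cy)=(0.2002,-0.9798)
member 3 (1-3): L=2.3512, (cx,cy)=(0.9863,0.1650)
member 4 (2-3): L=4.7616, (cx,cy)=(0.3094,0.9509)
member 5 (2-4): L=2.4430, (cx,cy)=(1.0000,0.0000)
member 6 (3-4): L=4.6307, (cx,cy)=(0.2095,-0.9778)
member 7 (3-5): L=2.1756, (cx,cy)=(0.9997,0.0234)
member 8 (4-5): L=4.7349, (cx,cy)=(0.2545,0.9671)
solve A·x = −loads:
  F[0-1] = -3866.7387 N (compression)
  F[0-2] = -1852.7421 N (compression)
  F[1-2] = +3447.2916 N (tension)
  F[1-3] = -1879.2353 N (compression)
  F[2-3] = -3551.7142 N (compression)
  F[2-4] = -63.8287 N (compression)
  F[3-4] = +304.7149 N (tension)
  F[3-5] = -0.0000 N (compression)
  F[4-5] = -0.0000 N (compression)
  Rx@0 = +3016.0300 N
  Ry@0 = +3687.6049 N
  Ry@4 = -297.9549 N

-1852.742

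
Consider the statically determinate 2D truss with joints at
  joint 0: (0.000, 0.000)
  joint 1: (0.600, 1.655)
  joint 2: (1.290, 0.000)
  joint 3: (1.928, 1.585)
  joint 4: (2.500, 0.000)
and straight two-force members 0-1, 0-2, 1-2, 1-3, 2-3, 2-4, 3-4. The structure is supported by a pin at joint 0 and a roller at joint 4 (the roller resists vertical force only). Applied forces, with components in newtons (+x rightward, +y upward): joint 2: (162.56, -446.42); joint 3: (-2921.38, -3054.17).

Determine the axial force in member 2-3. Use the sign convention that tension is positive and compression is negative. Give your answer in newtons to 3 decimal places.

-2626.843

N=5 nodes, M=7 members, R=3 reactions → 2N=10, M+R=10
member 0 (0-1): L=1.7604, (cx,cy)=(0.3408,0.9401)
member 1 (0-2): L=1.2900, (cx,cy)=(1.0000,0.0000)
member 2 (1-2): L=1.7931, (cx,cy)=(0.3848,-0.9230)
member 3 (1-3): L=1.3298, (cx,cy)=(0.9986,-0.0526)
member 4 (2-3): L=1.7086, (cx,cy)=(0.3734,0.9277)
member 5 (2-4): L=1.2100, (cx,cy)=(1.0000,0.0000)
member 6 (3-4): L=1.6851, (cx,cy)=(0.3395,-0.9406)
solve A·x = −loads:
  F[0-1] = -2943.2439 N (compression)
  F[0-2] = -1755.6721 N (compression)
  F[1-2] = +3123.8064 N (tension)
  F[1-3] = -2208.2918 N (compression)
  F[2-3] = -2626.8427 N (compression)
  F[2-4] = +264.7345 N (tension)
  F[3-4] = -779.8812 N (compression)
  Rx@0 = +2758.8200 N
  Ry@0 = +2767.0163 N
  Ry@4 = +733.5737 N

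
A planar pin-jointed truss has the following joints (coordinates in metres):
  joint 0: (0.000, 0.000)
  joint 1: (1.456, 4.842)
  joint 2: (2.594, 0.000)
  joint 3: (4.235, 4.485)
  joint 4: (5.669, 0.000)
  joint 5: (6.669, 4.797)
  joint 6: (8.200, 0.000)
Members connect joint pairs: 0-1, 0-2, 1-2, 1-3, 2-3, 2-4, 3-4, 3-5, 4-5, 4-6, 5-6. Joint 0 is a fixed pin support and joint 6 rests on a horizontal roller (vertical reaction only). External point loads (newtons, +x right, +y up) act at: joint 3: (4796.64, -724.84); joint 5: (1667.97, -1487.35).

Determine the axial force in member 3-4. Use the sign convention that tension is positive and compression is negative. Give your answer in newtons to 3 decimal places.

-3984.907

N=7 nodes, M=11 members, R=3 reactions → 2N=14, M+R=14
member 0 (0-1): L=5.0562, (cx,cy)=(0.2880,0.9576)
member 1 (0-2): L=2.5940, (cx,cy)=(1.0000,0.0000)
member 2 (1-2): L=4.9739, (cx,cy)=(0.2288,-0.9735)
member 3 (1-3): L=2.8018, (cx,cy)=(0.9918,-0.1274)
member 4 (2-3): L=4.7758, (cx,cy)=(0.3436,0.9391)
member 5 (2-4): L=3.0750, (cx,cy)=(1.0000,0.0000)
member 6 (3-4): L=4.7087, (cx,cy)=(0.3045,-0.9525)
member 7 (3-5): L=2.4539, (cx,cy)=(0.9919,0.1271)
member 8 (4-5): L=4.9001, (cx,cy)=(0.2041,0.9790)
member 9 (4-6): L=2.5310, (cx,cy)=(1.0000,0.0000)
member 10 (5-6): L=5.0354, (cx,cy)=(0.3040,-0.9527)
solve A·x = −loads:
  F[0-1] = +3102.5246 N (tension)
  F[0-2] = +5571.1923 N (tension)
  F[1-2] = -3268.6472 N (compression)
  F[1-3] = +1654.7480 N (tension)
  F[2-3] = +3388.2471 N (tension)
  F[2-4] = +3659.1187 N (tension)
  F[3-4] = -3984.9071 N (compression)
  F[3-5] = -783.9291 N (compression)
  F[4-5] = +3877.2126 N (tension)
  F[4-6] = +1654.2890 N (tension)
  F[5-6] = -5440.8838 N (compression)
  Rx@0 = -6464.6100 N
  Ry@0 = -2971.1048 N
  Ry@6 = +5183.2948 N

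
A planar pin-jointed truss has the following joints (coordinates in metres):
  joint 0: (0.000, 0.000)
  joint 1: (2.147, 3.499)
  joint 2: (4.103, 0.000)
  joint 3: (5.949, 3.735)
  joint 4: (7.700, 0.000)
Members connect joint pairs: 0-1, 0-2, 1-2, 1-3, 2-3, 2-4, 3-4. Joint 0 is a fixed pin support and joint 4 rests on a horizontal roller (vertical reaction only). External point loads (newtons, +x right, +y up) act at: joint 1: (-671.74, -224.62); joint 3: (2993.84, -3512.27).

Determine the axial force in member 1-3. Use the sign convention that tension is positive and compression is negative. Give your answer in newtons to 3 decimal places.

N=5 nodes, M=7 members, R=3 reactions → 2N=10, M+R=10
member 0 (0-1): L=4.1052, (cx,cy)=(0.5230,0.8523)
member 1 (0-2): L=4.1030, (cx,cy)=(1.0000,0.0000)
member 2 (1-2): L=4.0086, (cx,cy)=(0.4879,-0.8729)
member 3 (1-3): L=3.8093, (cx,cy)=(0.9981,0.0620)
member 4 (2-3): L=4.1663, (cx,cy)=(0.4431,0.8965)
member 5 (2-4): L=3.5970, (cx,cy)=(1.0000,0.0000)
member 6 (3-4): L=4.1251, (cx,cy)=(0.4245,-0.9054)
solve A·x = −loads:
  F[0-1] = +218.5401 N (tension)
  F[0-2] = +2207.8044 N (tension)
  F[1-2] = -400.9236 N (compression)
  F[1-3] = +983.5557 N (tension)
  F[2-3] = +390.3647 N (tension)
  F[2-4] = +1839.2107 N (tension)
  F[3-4] = -4332.8831 N (compression)
  Rx@0 = -2322.1000 N
  Ry@0 = -186.2694 N
  Ry@4 = +3923.1594 N

983.556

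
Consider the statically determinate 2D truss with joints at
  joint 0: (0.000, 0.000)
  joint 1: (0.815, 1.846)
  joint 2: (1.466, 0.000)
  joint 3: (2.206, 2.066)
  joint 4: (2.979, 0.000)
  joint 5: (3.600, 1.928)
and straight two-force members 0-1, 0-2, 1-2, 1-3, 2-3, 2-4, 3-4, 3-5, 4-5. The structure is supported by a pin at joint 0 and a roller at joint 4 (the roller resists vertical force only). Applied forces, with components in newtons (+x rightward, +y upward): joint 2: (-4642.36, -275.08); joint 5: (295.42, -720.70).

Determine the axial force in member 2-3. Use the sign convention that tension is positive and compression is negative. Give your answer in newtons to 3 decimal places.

N=6 nodes, M=9 members, R=3 reactions → 2N=12, M+R=12
member 0 (0-1): L=2.0179, (cx,cy)=(0.4039,0.9148)
member 1 (0-2): L=1.4660, (cx,cy)=(1.0000,0.0000)
member 2 (1-2): L=1.9574, (cx,cy)=(0.3326,-0.9431)
member 3 (1-3): L=1.4083, (cx,cy)=(0.9877,0.1562)
member 4 (2-3): L=2.1945, (cx,cy)=(0.3372,0.9414)
member 5 (2-4): L=1.5130, (cx,cy)=(1.0000,0.0000)
member 6 (3-4): L=2.2059, (cx,cy)=(0.3504,-0.9366)
member 7 (3-5): L=1.4008, (cx,cy)=(0.9951,-0.0985)
member 8 (4-5): L=2.0255, (cx,cy)=(0.3066,0.9518)
solve A·x = −loads:
  F[0-1] = +220.5064 N (tension)
  F[0-2] = -4435.9991 N (compression)
  F[1-2] = -188.4509 N (compression)
  F[1-3] = +153.6200 N (tension)
  F[2-3] = +480.9728 N (tension)
  F[2-4] = -18.4991 N (compression)
  F[3-4] = -563.1210 N (compression)
  F[3-5] = +513.7514 N (tension)
  F[4-5] = -703.9899 N (compression)
  Rx@0 = +4346.9400 N
  Ry@0 = -201.7215 N
  Ry@4 = +1197.5015 N

480.973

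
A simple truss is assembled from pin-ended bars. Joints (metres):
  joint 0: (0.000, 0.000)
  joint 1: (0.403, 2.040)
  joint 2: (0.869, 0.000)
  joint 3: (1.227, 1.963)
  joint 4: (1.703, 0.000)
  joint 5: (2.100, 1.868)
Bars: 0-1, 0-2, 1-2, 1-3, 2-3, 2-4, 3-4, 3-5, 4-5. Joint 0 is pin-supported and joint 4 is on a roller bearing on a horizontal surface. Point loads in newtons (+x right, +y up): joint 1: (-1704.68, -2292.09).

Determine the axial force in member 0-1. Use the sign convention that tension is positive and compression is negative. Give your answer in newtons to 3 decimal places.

-3864.978

N=6 nodes, M=9 members, R=3 reactions → 2N=12, M+R=12
member 0 (0-1): L=2.0794, (cx,cy)=(0.1938,0.9810)
member 1 (0-2): L=0.8690, (cx,cy)=(1.0000,0.0000)
member 2 (1-2): L=2.0925, (cx,cy)=(0.2227,-0.9749)
member 3 (1-3): L=0.8276, (cx,cy)=(0.9957,-0.0930)
member 4 (2-3): L=1.9954, (cx,cy)=(0.1794,0.9838)
member 5 (2-4): L=0.8340, (cx,cy)=(1.0000,0.0000)
member 6 (3-4): L=2.0199, (cx,cy)=(0.2357,-0.9718)
member 7 (3-5): L=0.8782, (cx,cy)=(0.9941,-0.1082)
member 8 (4-5): L=1.9097, (cx,cy)=(0.2079,0.9782)
solve A·x = −loads:
  F[0-1] = -3864.9781 N (compression)
  F[0-2] = -955.6335 N (compression)
  F[1-2] = +1478.1901 N (tension)
  F[1-3] = +629.1771 N (tension)
  F[2-3] = -1464.8392 N (compression)
  F[2-4] = -363.6343 N (compression)
  F[3-4] = +1543.0679 N (tension)
  F[3-5] = -0.0000 N (tension)
  F[4-5] = +0.0000 N (tension)
  Rx@0 = +1704.6800 N
  Ry@0 = +3791.6995 N
  Ry@4 = -1499.6095 N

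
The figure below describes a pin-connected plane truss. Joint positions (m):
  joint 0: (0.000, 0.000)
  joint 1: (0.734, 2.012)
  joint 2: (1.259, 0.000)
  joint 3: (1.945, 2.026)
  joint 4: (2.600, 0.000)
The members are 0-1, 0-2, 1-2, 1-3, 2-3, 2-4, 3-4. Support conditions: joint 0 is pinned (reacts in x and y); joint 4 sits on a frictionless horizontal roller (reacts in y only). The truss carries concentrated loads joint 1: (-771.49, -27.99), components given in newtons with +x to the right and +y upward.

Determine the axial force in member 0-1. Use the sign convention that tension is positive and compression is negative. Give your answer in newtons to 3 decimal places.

-656.885

N=5 nodes, M=7 members, R=3 reactions → 2N=10, M+R=10
member 0 (0-1): L=2.1417, (cx,cy)=(0.3427,0.9394)
member 1 (0-2): L=1.2590, (cx,cy)=(1.0000,0.0000)
member 2 (1-2): L=2.0794, (cx,cy)=(0.2525,-0.9676)
member 3 (1-3): L=1.2111, (cx,cy)=(0.9999,0.0116)
member 4 (2-3): L=2.1390, (cx,cy)=(0.3207,0.9472)
member 5 (2-4): L=1.3410, (cx,cy)=(1.0000,0.0000)
member 6 (3-4): L=2.1292, (cx,cy)=(0.3076,-0.9515)
solve A·x = −loads:
  F[0-1] = -656.8847 N (compression)
  F[0-2] = -546.3640 N (compression)
  F[1-2] = +613.5151 N (tension)
  F[1-3] = +391.4895 N (tension)
  F[2-3] = -626.7451 N (compression)
  F[2-4] = -190.4585 N (compression)
  F[3-4] = +619.1351 N (tension)
  Rx@0 = +771.4900 N
  Ry@0 = +617.1028 N
  Ry@4 = -589.1128 N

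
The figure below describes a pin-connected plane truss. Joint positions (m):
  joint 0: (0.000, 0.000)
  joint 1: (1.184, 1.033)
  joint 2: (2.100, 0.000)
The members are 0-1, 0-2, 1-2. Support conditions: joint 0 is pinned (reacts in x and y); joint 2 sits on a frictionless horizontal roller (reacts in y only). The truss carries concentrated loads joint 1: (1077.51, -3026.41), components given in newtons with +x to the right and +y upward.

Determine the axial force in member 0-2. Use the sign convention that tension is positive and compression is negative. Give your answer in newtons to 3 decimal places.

1983.057

N=3 nodes, M=3 members, R=3 reactions → 2N=6, M+R=6
member 0 (0-1): L=1.5713, (cx,cy)=(0.7535,0.6574)
member 1 (0-2): L=2.1000, (cx,cy)=(1.0000,0.0000)
member 2 (1-2): L=1.3806, (cx,cy)=(0.6635,-0.7482)
solve A·x = −loads:
  F[0-1] = -1201.7520 N (compression)
  F[0-2] = +1983.0567 N (tension)
  F[1-2] = -2988.9430 N (compression)
  Rx@0 = -1077.5100 N
  Ry@0 = +790.0589 N
  Ry@2 = +2236.3511 N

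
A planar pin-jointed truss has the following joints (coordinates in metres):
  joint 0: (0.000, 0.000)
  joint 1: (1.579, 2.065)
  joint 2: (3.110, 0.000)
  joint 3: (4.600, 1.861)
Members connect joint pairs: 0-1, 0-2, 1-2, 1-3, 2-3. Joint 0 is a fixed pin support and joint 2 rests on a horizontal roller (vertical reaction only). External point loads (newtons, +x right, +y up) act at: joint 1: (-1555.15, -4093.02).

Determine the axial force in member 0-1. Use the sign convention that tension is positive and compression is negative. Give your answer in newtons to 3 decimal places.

N=4 nodes, M=5 members, R=3 reactions → 2N=8, M+R=8
member 0 (0-1): L=2.5995, (cx,cy)=(0.6074,0.7944)
member 1 (0-2): L=3.1100, (cx,cy)=(1.0000,0.0000)
member 2 (1-2): L=2.5706, (cx,cy)=(0.5956,-0.8033)
member 3 (1-3): L=3.0279, (cx,cy)=(0.9977,-0.0674)
member 4 (2-3): L=2.3840, (cx,cy)=(0.6250,0.7806)
solve A·x = −loads:
  F[0-1] = -3836.3565 N (compression)
  F[0-2] = +775.1356 N (tension)
  F[1-2] = -1301.4983 N (compression)
  F[1-3] = -0.0000 N (tension)
  F[2-3] = +0.0000 N (tension)
  Rx@0 = +1555.1500 N
  Ry@0 = +3047.5236 N
  Ry@2 = +1045.4964 N

-3836.356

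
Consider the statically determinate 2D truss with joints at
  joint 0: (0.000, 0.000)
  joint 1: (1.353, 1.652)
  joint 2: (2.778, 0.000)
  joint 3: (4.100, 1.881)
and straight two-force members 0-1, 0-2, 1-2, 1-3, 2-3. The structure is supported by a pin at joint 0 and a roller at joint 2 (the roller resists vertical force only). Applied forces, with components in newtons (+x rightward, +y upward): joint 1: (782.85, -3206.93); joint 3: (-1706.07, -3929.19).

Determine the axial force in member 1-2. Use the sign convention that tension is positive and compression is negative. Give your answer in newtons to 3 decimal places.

N=4 nodes, M=5 members, R=3 reactions → 2N=8, M+R=8
member 0 (0-1): L=2.1353, (cx,cy)=(0.6336,0.7736)
member 1 (0-2): L=2.7780, (cx,cy)=(1.0000,0.0000)
member 2 (1-2): L=2.1817, (cx,cy)=(0.6532,-0.7572)
member 3 (1-3): L=2.7565, (cx,cy)=(0.9965,0.0831)
member 4 (2-3): L=2.2991, (cx,cy)=(0.5750,0.8181)
solve A·x = −loads:
  F[0-1] = -600.8493 N (compression)
  F[0-2] = -542.5097 N (compression)
  F[1-2] = -3497.8539 N (compression)
  F[1-3] = +1125.0088 N (tension)
  F[2-3] = -4916.7795 N (compression)
  Rx@0 = +923.2200 N
  Ry@0 = +464.8436 N
  Ry@2 = +6671.2764 N

-3497.854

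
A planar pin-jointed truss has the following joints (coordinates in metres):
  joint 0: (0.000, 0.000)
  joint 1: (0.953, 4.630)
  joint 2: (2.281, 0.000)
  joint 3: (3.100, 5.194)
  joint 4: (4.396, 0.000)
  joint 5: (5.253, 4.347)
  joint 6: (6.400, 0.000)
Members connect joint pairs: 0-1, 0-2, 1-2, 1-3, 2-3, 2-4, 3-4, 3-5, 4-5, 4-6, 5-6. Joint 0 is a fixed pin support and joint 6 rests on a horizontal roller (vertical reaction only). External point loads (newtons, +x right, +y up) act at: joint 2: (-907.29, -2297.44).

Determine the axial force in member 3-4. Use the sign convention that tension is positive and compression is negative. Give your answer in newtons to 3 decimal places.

N=7 nodes, M=11 members, R=3 reactions → 2N=14, M+R=14
member 0 (0-1): L=4.7271, (cx,cy)=(0.2016,0.9795)
member 1 (0-2): L=2.2810, (cx,cy)=(1.0000,0.0000)
member 2 (1-2): L=4.8167, (cx,cy)=(0.2757,-0.9612)
member 3 (1-3): L=2.2198, (cx,cy)=(0.9672,0.2541)
member 4 (2-3): L=5.2582, (cx,cy)=(0.1558,0.9878)
member 5 (2-4): L=2.1150, (cx,cy)=(1.0000,0.0000)
member 6 (3-4): L=5.3532, (cx,cy)=(0.2421,-0.9703)
member 7 (3-5): L=2.3136, (cx,cy)=(0.9306,-0.3661)
member 8 (4-5): L=4.4307, (cx,cy)=(0.1934,0.9811)
member 9 (4-6): L=2.0040, (cx,cy)=(1.0000,0.0000)
member 10 (5-6): L=4.4958, (cx,cy)=(0.2551,-0.9669)
solve A·x = −loads:
  F[0-1] = -1509.6151 N (compression)
  F[0-2] = -602.9438 N (compression)
  F[1-2] = +1353.1124 N (tension)
  F[1-3] = -700.3935 N (compression)
  F[2-3] = +1009.0879 N (tension)
  F[2-4] = +520.2373 N (tension)
  F[3-4] = -701.8867 N (compression)
  F[3-5] = -376.4470 N (compression)
  F[4-5] = +694.1154 N (tension)
  F[4-6] = +216.0545 N (tension)
  F[5-6] = -846.8465 N (compression)
  Rx@0 = +907.2900 N
  Ry@0 = +1478.6180 N
  Ry@6 = +818.8220 N

-701.887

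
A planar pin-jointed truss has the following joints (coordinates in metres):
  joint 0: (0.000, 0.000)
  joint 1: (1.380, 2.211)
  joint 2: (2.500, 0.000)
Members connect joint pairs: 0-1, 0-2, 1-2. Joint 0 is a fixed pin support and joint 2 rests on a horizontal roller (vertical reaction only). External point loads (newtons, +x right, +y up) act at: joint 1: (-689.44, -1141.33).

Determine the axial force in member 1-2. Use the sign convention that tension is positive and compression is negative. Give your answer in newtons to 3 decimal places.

-22.726

N=3 nodes, M=3 members, R=3 reactions → 2N=6, M+R=6
member 0 (0-1): L=2.6063, (cx,cy)=(0.5295,0.8483)
member 1 (0-2): L=2.5000, (cx,cy)=(1.0000,0.0000)
member 2 (1-2): L=2.4785, (cx,cy)=(0.4519,-0.8921)
solve A·x = −loads:
  F[0-1] = -1321.4997 N (compression)
  F[0-2] = +10.2697 N (tension)
  F[1-2] = -22.7261 N (compression)
  Rx@0 = +689.4400 N
  Ry@0 = +1121.0566 N
  Ry@2 = +20.2734 N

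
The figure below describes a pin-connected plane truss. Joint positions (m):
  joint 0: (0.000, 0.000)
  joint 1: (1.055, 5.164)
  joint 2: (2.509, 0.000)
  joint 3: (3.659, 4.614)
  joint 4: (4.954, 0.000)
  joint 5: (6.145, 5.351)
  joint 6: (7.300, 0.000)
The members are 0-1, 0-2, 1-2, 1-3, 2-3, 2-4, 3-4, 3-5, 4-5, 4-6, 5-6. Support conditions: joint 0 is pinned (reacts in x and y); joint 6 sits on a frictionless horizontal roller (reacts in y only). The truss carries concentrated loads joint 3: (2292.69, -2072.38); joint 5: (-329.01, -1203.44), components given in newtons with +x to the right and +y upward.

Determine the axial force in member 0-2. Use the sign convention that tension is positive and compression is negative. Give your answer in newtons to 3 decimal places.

1966.970

N=7 nodes, M=11 members, R=3 reactions → 2N=14, M+R=14
member 0 (0-1): L=5.2707, (cx,cy)=(0.2002,0.9798)
member 1 (0-2): L=2.5090, (cx,cy)=(1.0000,0.0000)
member 2 (1-2): L=5.3648, (cx,cy)=(0.2710,-0.9626)
member 3 (1-3): L=2.6614, (cx,cy)=(0.9784,-0.2067)
member 4 (2-3): L=4.7552, (cx,cy)=(0.2418,0.9703)
member 5 (2-4): L=2.4450, (cx,cy)=(1.0000,0.0000)
member 6 (3-4): L=4.7923, (cx,cy)=(0.2702,-0.9628)
member 7 (3-5): L=2.5929, (cx,cy)=(0.9588,0.2842)
member 8 (4-5): L=5.4819, (cx,cy)=(0.2173,0.9761)
member 9 (4-6): L=2.3460, (cx,cy)=(1.0000,0.0000)
member 10 (5-6): L=5.4742, (cx,cy)=(0.2110,-0.9775)
solve A·x = −loads:
  F[0-1] = -16.4381 N (compression)
  F[0-2] = +1966.9703 N (tension)
  F[1-2] = +18.5572 N (tension)
  F[1-3] = -8.5034 N (compression)
  F[2-3] = -18.4092 N (compression)
  F[2-4] = +1976.4519 N (tension)
  F[3-4] = -2627.0311 N (compression)
  F[3-5] = -1664.2101 N (compression)
  F[4-5] = +2591.1907 N (tension)
  F[4-6] = +703.6013 N (tension)
  F[5-6] = -3334.7854 N (compression)
  Rx@0 = -1963.6800 N
  Ry@0 = +16.1054 N
  Ry@6 = +3259.7146 N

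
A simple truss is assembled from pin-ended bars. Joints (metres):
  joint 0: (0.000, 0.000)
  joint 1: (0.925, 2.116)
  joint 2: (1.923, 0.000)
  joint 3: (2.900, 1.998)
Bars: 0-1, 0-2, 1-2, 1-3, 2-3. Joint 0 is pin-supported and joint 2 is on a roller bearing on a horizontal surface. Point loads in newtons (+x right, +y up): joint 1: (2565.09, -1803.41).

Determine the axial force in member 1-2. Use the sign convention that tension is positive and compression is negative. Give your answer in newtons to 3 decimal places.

-4079.835

N=4 nodes, M=5 members, R=3 reactions → 2N=8, M+R=8
member 0 (0-1): L=2.3093, (cx,cy)=(0.4005,0.9163)
member 1 (0-2): L=1.9230, (cx,cy)=(1.0000,0.0000)
member 2 (1-2): L=2.3395, (cx,cy)=(0.4266,-0.9045)
member 3 (1-3): L=1.9785, (cx,cy)=(0.9982,-0.0596)
member 4 (2-3): L=2.2241, (cx,cy)=(0.4393,0.8983)
solve A·x = −loads:
  F[0-1] = +2058.9828 N (tension)
  F[0-2] = +1740.3722 N (tension)
  F[1-2] = -4079.8348 N (compression)
  F[1-3] = -0.0000 N (compression)
  F[2-3] = +0.0000 N (tension)
  Rx@0 = -2565.0900 N
  Ry@0 = -1886.5976 N
  Ry@2 = +3690.0076 N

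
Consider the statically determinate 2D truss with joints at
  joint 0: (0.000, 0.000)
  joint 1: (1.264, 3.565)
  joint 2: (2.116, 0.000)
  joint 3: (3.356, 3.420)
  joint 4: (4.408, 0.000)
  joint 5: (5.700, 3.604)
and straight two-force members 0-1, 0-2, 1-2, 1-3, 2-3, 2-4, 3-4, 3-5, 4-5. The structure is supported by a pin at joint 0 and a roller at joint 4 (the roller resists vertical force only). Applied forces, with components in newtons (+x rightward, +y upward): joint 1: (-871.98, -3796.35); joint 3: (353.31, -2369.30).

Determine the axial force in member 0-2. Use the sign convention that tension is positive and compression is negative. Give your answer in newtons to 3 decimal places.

794.717

N=6 nodes, M=9 members, R=3 reactions → 2N=12, M+R=12
member 0 (0-1): L=3.7824, (cx,cy)=(0.3342,0.9425)
member 1 (0-2): L=2.1160, (cx,cy)=(1.0000,0.0000)
member 2 (1-2): L=3.6654, (cx,cy)=(0.2324,-0.9726)
member 3 (1-3): L=2.0970, (cx,cy)=(0.9976,-0.0691)
member 4 (2-3): L=3.6379, (cx,cy)=(0.3409,0.9401)
member 5 (2-4): L=2.2920, (cx,cy)=(1.0000,0.0000)
member 6 (3-4): L=3.5781, (cx,cy)=(0.2940,-0.9558)
member 7 (3-5): L=2.3512, (cx,cy)=(0.9969,0.0783)
member 8 (4-5): L=3.8286, (cx,cy)=(0.3375,0.9413)
solve A·x = −loads:
  F[0-1] = -3930.2366 N (compression)
  F[0-2] = +794.7169 N (tension)
  F[1-2] = -64.2593 N (compression)
  F[1-3] = -427.4934 N (compression)
  F[2-3] = +66.4805 N (tension)
  F[2-4] = +757.1197 N (tension)
  F[3-4] = -2575.1731 N (compression)
  F[3-5] = -0.0000 N (tension)
  F[4-5] = +0.0000 N (tension)
  Rx@0 = +518.6700 N
  Ry@0 = +3704.2914 N
  Ry@4 = +2461.3586 N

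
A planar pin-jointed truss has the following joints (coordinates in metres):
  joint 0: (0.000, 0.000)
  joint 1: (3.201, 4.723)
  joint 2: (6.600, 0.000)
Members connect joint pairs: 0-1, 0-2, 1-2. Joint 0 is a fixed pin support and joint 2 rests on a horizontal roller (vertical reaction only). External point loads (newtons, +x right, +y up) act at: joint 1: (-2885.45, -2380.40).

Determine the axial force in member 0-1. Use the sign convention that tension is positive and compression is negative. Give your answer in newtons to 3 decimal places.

-3975.333

N=3 nodes, M=3 members, R=3 reactions → 2N=6, M+R=6
member 0 (0-1): L=5.7055, (cx,cy)=(0.5610,0.8278)
member 1 (0-2): L=6.6000, (cx,cy)=(1.0000,0.0000)
member 2 (1-2): L=5.8189, (cx,cy)=(0.5841,-0.8117)
solve A·x = −loads:
  F[0-1] = -3975.3331 N (compression)
  F[0-2] = -655.1524 N (compression)
  F[1-2] = +1121.5902 N (tension)
  Rx@0 = +2885.4500 N
  Ry@0 = +3290.7515 N
  Ry@2 = -910.3515 N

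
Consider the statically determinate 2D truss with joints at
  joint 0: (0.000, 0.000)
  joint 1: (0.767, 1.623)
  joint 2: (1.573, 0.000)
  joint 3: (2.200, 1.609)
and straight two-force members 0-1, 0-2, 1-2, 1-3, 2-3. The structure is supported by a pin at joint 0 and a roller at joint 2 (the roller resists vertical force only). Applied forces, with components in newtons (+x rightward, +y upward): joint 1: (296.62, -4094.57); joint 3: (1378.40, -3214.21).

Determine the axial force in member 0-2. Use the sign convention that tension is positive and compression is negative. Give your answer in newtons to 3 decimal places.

1250.103

N=4 nodes, M=5 members, R=3 reactions → 2N=8, M+R=8
member 0 (0-1): L=1.7951, (cx,cy)=(0.4273,0.9041)
member 1 (0-2): L=1.5730, (cx,cy)=(1.0000,0.0000)
member 2 (1-2): L=1.8121, (cx,cy)=(0.4448,-0.8956)
member 3 (1-3): L=1.4331, (cx,cy)=(1.0000,-0.0098)
member 4 (2-3): L=1.7268, (cx,cy)=(0.3631,0.9318)
solve A·x = −loads:
  F[0-1] = +994.4877 N (tension)
  F[0-2] = +1250.1033 N (tension)
  F[1-2] = -5604.1788 N (compression)
  F[1-3] = +2621.0700 N (tension)
  F[2-3] = -3422.1505 N (compression)
  Rx@0 = -1675.0200 N
  Ry@0 = -899.1393 N
  Ry@2 = +8207.9193 N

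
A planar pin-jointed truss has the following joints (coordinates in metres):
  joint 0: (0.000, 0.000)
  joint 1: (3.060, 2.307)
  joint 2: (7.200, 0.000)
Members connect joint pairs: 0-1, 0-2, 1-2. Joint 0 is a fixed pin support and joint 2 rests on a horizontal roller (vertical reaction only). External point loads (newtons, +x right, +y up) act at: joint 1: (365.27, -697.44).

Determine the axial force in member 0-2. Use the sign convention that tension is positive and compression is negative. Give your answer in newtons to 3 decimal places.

N=3 nodes, M=3 members, R=3 reactions → 2N=6, M+R=6
member 0 (0-1): L=3.8322, (cx,cy)=(0.7985,0.6020)
member 1 (0-2): L=7.2000, (cx,cy)=(1.0000,0.0000)
member 2 (1-2): L=4.7394, (cx,cy)=(0.8735,-0.4868)
solve A·x = −loads:
  F[0-1] = -471.7415 N (compression)
  F[0-2] = +741.9530 N (tension)
  F[1-2] = -849.3736 N (compression)
  Rx@0 = -365.2700 N
  Ry@0 = +283.9894 N
  Ry@2 = +413.4506 N

741.953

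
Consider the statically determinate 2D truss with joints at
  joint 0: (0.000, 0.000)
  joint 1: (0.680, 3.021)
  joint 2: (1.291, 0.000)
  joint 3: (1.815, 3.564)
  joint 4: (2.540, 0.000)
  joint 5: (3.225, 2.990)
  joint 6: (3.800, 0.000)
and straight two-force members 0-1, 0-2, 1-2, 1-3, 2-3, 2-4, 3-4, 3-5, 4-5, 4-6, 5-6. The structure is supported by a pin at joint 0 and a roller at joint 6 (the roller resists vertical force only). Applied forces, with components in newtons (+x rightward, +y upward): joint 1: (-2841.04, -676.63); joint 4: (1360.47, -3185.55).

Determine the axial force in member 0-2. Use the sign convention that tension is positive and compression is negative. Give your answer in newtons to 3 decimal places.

N=7 nodes, M=11 members, R=3 reactions → 2N=14, M+R=14
member 0 (0-1): L=3.0966, (cx,cy)=(0.2196,0.9756)
member 1 (0-2): L=1.2910, (cx,cy)=(1.0000,0.0000)
member 2 (1-2): L=3.0822, (cx,cy)=(0.1982,-0.9802)
member 3 (1-3): L=1.2582, (cx,cy)=(0.9021,0.4316)
member 4 (2-3): L=3.6023, (cx,cy)=(0.1455,0.9894)
member 5 (2-4): L=1.2490, (cx,cy)=(1.0000,0.0000)
member 6 (3-4): L=3.6370, (cx,cy)=(0.1993,-0.9799)
member 7 (3-5): L=1.5224, (cx,cy)=(0.9262,-0.3770)
member 8 (4-5): L=3.0675, (cx,cy)=(0.2233,0.9747)
member 9 (4-6): L=1.2600, (cx,cy)=(1.0000,0.0000)
member 10 (5-6): L=3.0448, (cx,cy)=(0.1888,-0.9820)
solve A·x = −loads:
  F[0-1] = -3967.2752 N (compression)
  F[0-2] = -609.3694 N (compression)
  F[1-2] = +3847.6566 N (tension)
  F[1-3] = +1338.1193 N (tension)
  F[2-3] = -3811.8398 N (compression)
  F[2-4] = +707.8567 N (tension)
  F[3-4] = +3257.8963 N (tension)
  F[3-5] = +3.4363 N (tension)
  F[4-5] = -7.1417 N (compression)
  F[4-6] = -1.5879 N (compression)
  F[5-6] = +8.4083 N (tension)
  Rx@0 = +1480.5700 N
  Ry@0 = +3870.4370 N
  Ry@6 = -8.2570 N

-609.369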